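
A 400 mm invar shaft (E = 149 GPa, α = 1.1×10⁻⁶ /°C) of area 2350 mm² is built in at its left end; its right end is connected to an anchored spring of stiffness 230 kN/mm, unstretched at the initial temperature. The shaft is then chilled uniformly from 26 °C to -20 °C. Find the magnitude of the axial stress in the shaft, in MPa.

Free thermal contraction: δ_free = αΔT L = 1.1×10⁻⁶ × 46 × 400 = 0.02024 mm.
With a force P in the spring, the elastic change of the shaft is PL/(AE) and that of the spring is P/k; compatibility requires their sum to equal δ_free.
P [ L/(AE) + 1/k ] = δ_free → P [ 400/(2350×149×10³) + 1/(230×10³) ] = 0.02024.
P = 0.02024 / 5.49×10⁻⁶ = 3687 N.
σ = P/A = 3687/2350 = 1.569 MPa.

σ ≈ 1.57 MPa (tensile)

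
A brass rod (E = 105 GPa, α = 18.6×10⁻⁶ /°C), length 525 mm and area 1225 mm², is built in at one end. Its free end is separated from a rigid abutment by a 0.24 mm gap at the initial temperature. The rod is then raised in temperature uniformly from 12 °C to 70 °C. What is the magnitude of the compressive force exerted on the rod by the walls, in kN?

If the wall were absent the rod would grow by αΔT L = 18.6×10⁻⁶ × 58 × 525 = 0.5664 mm.
After closing the 0.24 mm clearance, 0.5664 − 0.24 = 0.3264 mm of expansion remains to be suppressed by the wall.
So σ = E(δ_free − g)/L = 105×10³ × 0.3264/525 = 65.27 MPa.
P = σA = 65.27 × 1225 = 79.96 kN.

P ≈ 80 kN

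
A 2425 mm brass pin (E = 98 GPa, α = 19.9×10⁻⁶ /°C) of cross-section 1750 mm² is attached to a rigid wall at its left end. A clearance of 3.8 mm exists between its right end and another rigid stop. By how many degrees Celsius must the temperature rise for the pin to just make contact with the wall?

ΔT ≈ 78.7 °C

Contact occurs when the free expansion equals the gap: αΔT L = 3.8 mm.
ΔT = 3.8 / (19.9×10⁻⁶ × 2425) = 78.74 °C.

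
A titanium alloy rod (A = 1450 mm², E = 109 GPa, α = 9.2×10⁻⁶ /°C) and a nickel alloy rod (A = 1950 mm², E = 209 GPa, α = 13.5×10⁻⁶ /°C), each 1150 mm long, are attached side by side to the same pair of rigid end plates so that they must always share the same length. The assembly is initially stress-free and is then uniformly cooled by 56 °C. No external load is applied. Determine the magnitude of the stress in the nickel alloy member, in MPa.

σ ≈ 14.1 MPa (tensile)

The nickel alloy has the larger α, so on cooling it would change length more than the titanium alloy if both were free. The rigid plates force a common final length, so the nickel alloy is put into tension and the titanium alloy into compression, with equal and opposite forces P (no external load).
Compatibility of the two members (thermal + elastic change equal): (α₁ − α₂)ΔT = P·[1/(A₁E₁) + 1/(A₂E₂)].
|α₁ − α₂|·ΔT = 4.3×10⁻⁶ × 56 = 0.0002408.
1/(A₁E₁) + 1/(A₂E₂) = 1/(1450×109×10³) + 1/(1950×209×10³) = 8.781×10⁻⁹ N⁻¹.
So P = 0.0002408 / 8.781×10⁻⁹ = 27.42 kN.
σ_{nickel alloy} = P/A₂ = 27420/1950 = 14.06 MPa, tensile.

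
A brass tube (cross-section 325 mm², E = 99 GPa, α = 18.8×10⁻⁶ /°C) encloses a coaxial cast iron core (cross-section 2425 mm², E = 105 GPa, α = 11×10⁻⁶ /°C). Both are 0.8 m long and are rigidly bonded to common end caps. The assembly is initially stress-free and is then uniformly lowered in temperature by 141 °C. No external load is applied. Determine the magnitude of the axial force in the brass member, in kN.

P ≈ 31.4 kN (tensile in the brass)

The brass has the larger α, so on cooling it would change length more than the cast iron if both were free. The rigid plates force a common final length, so the brass is put into tension and the cast iron into compression, with equal and opposite forces P (no external load).
Equating the net (thermal + elastic) strains gives |α₁ − α₂|·ΔT = P·[1/(A₁E₁) + 1/(A₂E₂)].
|α₁ − α₂|·ΔT = 7.8×10⁻⁶ × 141 = 0.0011.
1/(A₁E₁) + 1/(A₂E₂) = 1/(325×99×10³) + 1/(2425×105×10³) = 3.501×10⁻⁸ N⁻¹.
P = 0.0011 / 3.501×10⁻⁸ = 31420 N = 31.42 kN.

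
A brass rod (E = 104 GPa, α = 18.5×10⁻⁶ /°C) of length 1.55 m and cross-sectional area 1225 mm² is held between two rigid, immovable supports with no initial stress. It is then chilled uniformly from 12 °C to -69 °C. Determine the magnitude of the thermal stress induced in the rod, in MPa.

σ ≈ 156 MPa (tensile)

Because both ends are immovable the net strain is zero, and the suppressed thermal strain is αΔT = 18.5×10⁻⁶ × 81 = 1498.5×10⁻⁶.
Hence σ = E·αΔT = 104×10³ × 1498.5×10⁻⁶ = 155.8 MPa, tensile.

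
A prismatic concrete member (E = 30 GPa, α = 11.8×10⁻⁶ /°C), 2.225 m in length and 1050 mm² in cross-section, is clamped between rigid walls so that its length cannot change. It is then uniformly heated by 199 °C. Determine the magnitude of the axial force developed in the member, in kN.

Full restraint means ε = 0, so the stress is σ = EαΔT = 30×10³ × 11.8×10⁻⁶ × 199 = 70.45 MPa.
Axial force P = σA = 70.45 × 1050 = 73970 N = 73.97 kN, compressive.

P ≈ 74 kN (compressive)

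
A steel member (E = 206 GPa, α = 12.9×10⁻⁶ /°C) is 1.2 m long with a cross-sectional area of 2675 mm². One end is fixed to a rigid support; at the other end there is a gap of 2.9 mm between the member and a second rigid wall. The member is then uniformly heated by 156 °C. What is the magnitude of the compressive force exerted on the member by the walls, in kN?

P ≈ 0 kN

Free thermal elongation = αΔT L = 12.9×10⁻⁶ × 156 × 1200 = 2.415 mm.
Since δ_free = 2.41 mm is less than the 2.9 mm gap, the member never touches the wall. No axial force develops.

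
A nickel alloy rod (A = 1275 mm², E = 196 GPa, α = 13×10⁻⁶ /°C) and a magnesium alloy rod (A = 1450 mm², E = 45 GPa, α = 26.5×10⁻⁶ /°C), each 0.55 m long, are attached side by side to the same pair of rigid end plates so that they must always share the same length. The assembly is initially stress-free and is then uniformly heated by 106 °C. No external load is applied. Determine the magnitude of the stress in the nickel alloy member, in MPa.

σ ≈ 58.1 MPa (tensile)

Equilibrium of a rigid end plate with no external load gives equal and opposite internal forces ±P in the two members. Since α_{magnesium alloy} > α_{nickel alloy}, heating drives the magnesium alloy into compression and the nickel alloy into tension.
Compatibility of the two members (thermal + elastic change equal): (α₁ − α₂)ΔT = P·[1/(A₁E₁) + 1/(A₂E₂)].
|α₁ − α₂|·ΔT = 13.5×10⁻⁶ × 106 = 0.001431.
1/(A₁E₁) + 1/(A₂E₂) = 1/(1275×196×10³) + 1/(1450×45×10³) = 1.933×10⁻⁸ N⁻¹.
P = 0.001431 / 1.933×10⁻⁸ = 74040 N = 74.04 kN.
σ_{nickel alloy} = P/A₁ = 74040/1275 = 58.07 MPa, tensile.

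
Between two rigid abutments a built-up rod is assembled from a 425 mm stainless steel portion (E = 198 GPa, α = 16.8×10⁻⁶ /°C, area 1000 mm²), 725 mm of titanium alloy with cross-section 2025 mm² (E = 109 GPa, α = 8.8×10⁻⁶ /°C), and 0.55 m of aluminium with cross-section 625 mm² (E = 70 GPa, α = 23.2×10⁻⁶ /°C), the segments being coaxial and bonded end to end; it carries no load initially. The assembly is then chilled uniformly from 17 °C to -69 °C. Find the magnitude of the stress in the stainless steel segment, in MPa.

σ ≈ 126 MPa (tensile)

If the supports were absent, the total length change would be Σ αᵢΔT Lᵢ = 16.8×10⁻⁶×86×425 + 8.8×10⁻⁶×86×725 + 23.2×10⁻⁶×86×550 = 2.26 mm.
Since the ends are fixed, an axial force P builds up, equal in every segment, with P · Σ Lᵢ/(AᵢEᵢ) = δ_free.
Σ Lᵢ/(AᵢEᵢ) = 425/(1000×198×10³) + 725/(2025×109×10³) + 550/(625×70×10³) = 1.8×10⁻⁵ mm/N.
P = 2.26 / 1.8×10⁻⁵ = 125500 N = 125.5 kN, tensile.
σ_{stainless steel} = P / A = 125500 / 1000 = 125.5 MPa.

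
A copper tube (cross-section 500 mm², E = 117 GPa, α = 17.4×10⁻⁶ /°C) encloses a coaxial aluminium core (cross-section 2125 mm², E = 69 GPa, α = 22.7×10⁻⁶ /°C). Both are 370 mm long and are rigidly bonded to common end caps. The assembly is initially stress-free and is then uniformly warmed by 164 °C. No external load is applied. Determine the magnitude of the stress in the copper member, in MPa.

σ ≈ 72.7 MPa (tensile)

Equilibrium of a rigid end plate with no external load gives equal and opposite internal forces ±P in the two members. Since α_{aluminium} > α_{copper}, heating drives the aluminium into compression and the copper into tension.
Compatibility of the two members (thermal + elastic change equal): (α₁ − α₂)ΔT = P·[1/(A₁E₁) + 1/(A₂E₂)].
|α₁ − α₂|·ΔT = 5.3×10⁻⁶ × 164 = 0.0008692.
1/(A₁E₁) + 1/(A₂E₂) = 1/(500×117×10³) + 1/(2125×69×10³) = 2.391×10⁻⁸ N⁻¹.
So P = 0.0008692 / 2.391×10⁻⁸ = 36.35 kN.
σ_{copper} = P/A₁ = 36350/500 = 72.69 MPa, tensile.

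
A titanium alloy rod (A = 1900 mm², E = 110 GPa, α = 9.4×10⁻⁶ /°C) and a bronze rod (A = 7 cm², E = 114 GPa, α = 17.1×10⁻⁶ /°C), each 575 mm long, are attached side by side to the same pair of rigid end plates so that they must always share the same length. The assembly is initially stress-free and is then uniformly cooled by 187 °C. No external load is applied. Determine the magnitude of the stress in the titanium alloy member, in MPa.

σ ≈ 43.8 MPa (compressive)

Both members must finish at the same length. With the larger α, the bronze tends to over-contract; the plates restrain it, putting the bronze in tension and the titanium alloy in compression. With no external load the two internal forces are equal and opposite, magnitude P.
Setting the final lengths equal and cancelling L: (α₁ − α₂)ΔT = P/(A₁E₁) + P/(A₂E₂).
|α₁ − α₂|·ΔT = 7.7×10⁻⁶ × 187 = 0.00144.
1/(A₁E₁) + 1/(A₂E₂) = 1/(1900×110×10³) + 1/(700×114×10³) = 1.732×10⁻⁸ N⁻¹.
P = 0.00144 / 1.732×10⁻⁸ = 83150 N = 83.15 kN.
σ_{titanium alloy} = P/A₁ = 83150/1900 = 43.77 MPa, compressive.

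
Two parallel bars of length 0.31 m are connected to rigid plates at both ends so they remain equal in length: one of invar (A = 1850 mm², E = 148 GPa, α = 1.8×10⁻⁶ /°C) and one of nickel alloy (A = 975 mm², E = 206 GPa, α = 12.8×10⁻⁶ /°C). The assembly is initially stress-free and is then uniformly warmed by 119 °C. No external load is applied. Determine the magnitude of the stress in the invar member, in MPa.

Both members must finish at the same length. With the larger α, the nickel alloy tends to over-expand; the plates restrain it, putting the nickel alloy in compression and the invar in tension. With no external load the two internal forces are equal and opposite, magnitude P.
Setting the final lengths equal and cancelling L: (α₁ − α₂)ΔT = P/(A₁E₁) + P/(A₂E₂).
|α₁ − α₂|·ΔT = 11×10⁻⁶ × 119 = 0.001309.
1/(A₁E₁) + 1/(A₂E₂) = 1/(1850×148×10³) + 1/(975×206×10³) = 8.631×10⁻⁹ N⁻¹.
So P = 0.001309 / 8.631×10⁻⁹ = 151.7 kN.
σ_{invar} = P/A₁ = 151700/1850 = 81.98 MPa, tensile.

σ ≈ 82 MPa (tensile)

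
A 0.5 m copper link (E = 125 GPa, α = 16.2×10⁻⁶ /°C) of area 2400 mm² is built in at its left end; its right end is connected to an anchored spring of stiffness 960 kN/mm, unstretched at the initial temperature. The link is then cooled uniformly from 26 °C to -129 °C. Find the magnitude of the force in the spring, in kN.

If the spring were absent the link would shorten by αΔT L = 16.2×10⁻⁶ × 155 × 500 = 1.255 mm.
Let P be the tensile force in the spring. The link extends elastically by PL/(AE) and the spring stretches by P/k; together these equal δ_free.
So P = δ_free / [L/(AE) + 1/k] = 1.255 / [ 500/(2400×125×10³) + 1/(960×10³) ].
P = 1.255 / 2.708×10⁻⁶ = 463600 N.

P ≈ 464 kN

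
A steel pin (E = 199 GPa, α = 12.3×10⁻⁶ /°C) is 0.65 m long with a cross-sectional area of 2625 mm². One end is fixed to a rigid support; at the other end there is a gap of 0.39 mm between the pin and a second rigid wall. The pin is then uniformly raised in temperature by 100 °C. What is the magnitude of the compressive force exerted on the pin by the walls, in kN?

P ≈ 329 kN

If the wall were absent the pin would grow by αΔT L = 12.3×10⁻⁶ × 100 × 650 = 0.7995 mm.
The gap closes (δ_free > 0.39 mm) and the wall then resists a further 0.7995 − 0.39 = 0.4095 mm of expansion.
That suppressed elongation corresponds to σ = E·Δ/L = 199×10³ × 0.4095/650 = 125.4 MPa.
P = σA = 125.4 × 2625 = 329.1 kN.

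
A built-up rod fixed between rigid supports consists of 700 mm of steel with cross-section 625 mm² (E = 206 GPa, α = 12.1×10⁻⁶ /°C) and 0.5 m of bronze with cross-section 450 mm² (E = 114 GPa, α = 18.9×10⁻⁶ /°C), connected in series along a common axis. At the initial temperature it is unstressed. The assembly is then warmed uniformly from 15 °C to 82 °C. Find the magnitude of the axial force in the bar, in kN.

With the walls removed the bar would change length by δ_free = Σ αᵢΔT Lᵢ = 12.1×10⁻⁶×67×700 + 18.9×10⁻⁶×67×500 = 1.201 mm.
Since the ends are fixed, an axial force P builds up, equal in every segment, with P · Σ Lᵢ/(AᵢEᵢ) = δ_free.
Σ Lᵢ/(AᵢEᵢ) = 700/(625×206×10³) + 500/(450×114×10³) = 1.518×10⁻⁵ mm/N.
Hence P = δ_free / Σ(L/AE) = 1.201/1.518×10⁻⁵ = 79.08 kN (compressive).

P ≈ 79.1 kN (compressive)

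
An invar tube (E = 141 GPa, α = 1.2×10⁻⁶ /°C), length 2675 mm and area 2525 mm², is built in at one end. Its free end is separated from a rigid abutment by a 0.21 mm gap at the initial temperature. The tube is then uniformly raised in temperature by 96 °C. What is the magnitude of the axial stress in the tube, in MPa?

Free thermal elongation = αΔT L = 1.2×10⁻⁶ × 96 × 2675 = 0.3082 mm.
This exceeds the 0.21 mm gap, so the wall pushes back. The portion of expansion that must be recovered elastically is δ_free − gap = 0.3082 − 0.21 = 0.09816 mm.
Compatibility: PL/(AE) = 0.09816 mm, so σ = P/A = E × (0.09816/2675) = 5.174 MPa.

σ ≈ 5.17 MPa (compressive)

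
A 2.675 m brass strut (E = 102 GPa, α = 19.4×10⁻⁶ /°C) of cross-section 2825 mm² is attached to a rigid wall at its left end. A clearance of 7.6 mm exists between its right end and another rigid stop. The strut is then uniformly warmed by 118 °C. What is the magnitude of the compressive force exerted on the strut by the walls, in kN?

P ≈ 0 kN

Unrestrained expansion: δ_free = αΔT L = 19.4×10⁻⁶ × 118 × 2675 = 6.124 mm.
Since δ_free = 6.12 mm is less than the 7.6 mm gap, the strut never touches the wall. No axial force develops.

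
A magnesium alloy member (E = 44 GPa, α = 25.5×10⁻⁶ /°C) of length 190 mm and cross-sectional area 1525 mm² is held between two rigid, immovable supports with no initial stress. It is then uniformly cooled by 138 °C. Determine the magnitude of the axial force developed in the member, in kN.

P ≈ 236 kN (tensile)

The ends cannot move, so σ = EαΔT = 44×10³ × 25.5×10⁻⁶ × 138 = 154.8 MPa.
Axial force P = σA = 154.8 × 1525 = 236100 N = 236.1 kN, tensile.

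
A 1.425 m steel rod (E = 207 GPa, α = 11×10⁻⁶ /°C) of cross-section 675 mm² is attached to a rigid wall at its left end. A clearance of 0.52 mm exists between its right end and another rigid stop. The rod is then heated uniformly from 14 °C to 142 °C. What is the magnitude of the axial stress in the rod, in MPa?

Free thermal elongation = αΔT L = 11×10⁻⁶ × 128 × 1425 = 2.006 mm.
This exceeds the 0.52 mm gap, so the wall pushes back. The portion of expansion that must be recovered elastically is δ_free − gap = 2.006 − 0.52 = 1.486 mm.
That suppressed elongation corresponds to σ = E·Δ/L = 207×10³ × 1.486/1425 = 215.9 MPa.

σ ≈ 216 MPa (compressive)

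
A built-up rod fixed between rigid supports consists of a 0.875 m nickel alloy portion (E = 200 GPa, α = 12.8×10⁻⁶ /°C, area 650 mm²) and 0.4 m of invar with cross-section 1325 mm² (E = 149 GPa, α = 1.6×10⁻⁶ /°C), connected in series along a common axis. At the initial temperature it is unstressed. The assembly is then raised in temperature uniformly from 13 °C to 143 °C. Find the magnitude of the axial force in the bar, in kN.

With the walls removed the bar would change length by δ_free = Σ αᵢΔT Lᵢ = 12.8×10⁻⁶×130×875 + 1.6×10⁻⁶×130×400 = 1.539 mm.
Since the ends are fixed, an axial force P builds up, equal in every segment, with P · Σ Lᵢ/(AᵢEᵢ) = δ_free.
Σ Lᵢ/(AᵢEᵢ) = 875/(650×200×10³) + 400/(1325×149×10³) = 8.757×10⁻⁶ mm/N.
Hence P = δ_free / Σ(L/AE) = 1.539/8.757×10⁻⁶ = 175.8 kN (compressive).

P ≈ 176 kN (compressive)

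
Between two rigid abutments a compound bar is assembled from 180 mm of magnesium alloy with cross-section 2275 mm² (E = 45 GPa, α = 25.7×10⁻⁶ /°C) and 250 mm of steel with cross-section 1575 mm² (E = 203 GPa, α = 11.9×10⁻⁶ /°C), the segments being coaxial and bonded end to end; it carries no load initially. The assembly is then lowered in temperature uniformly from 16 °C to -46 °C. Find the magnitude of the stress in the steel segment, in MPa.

Free thermal contraction of the whole bar: Σ αᵢΔT Lᵢ = 25.7×10⁻⁶×62×180 + 11.9×10⁻⁶×62×250 = 0.4713 mm.
The rigid supports impose zero overall length change; the single axial force P common to all segments must satisfy P Σ Lᵢ/(AᵢEᵢ) = δ_free.
Σ Lᵢ/(AᵢEᵢ) = 180/(2275×45×10³) + 250/(1575×203×10³) = 2.54×10⁻⁶ mm/N.
Hence P = δ_free / Σ(L/AE) = 0.4713/2.54×10⁻⁶ = 185.5 kN (tensile).
σ_{steel} = P / A = 185500 / 1575 = 117.8 MPa.

σ ≈ 118 MPa (tensile)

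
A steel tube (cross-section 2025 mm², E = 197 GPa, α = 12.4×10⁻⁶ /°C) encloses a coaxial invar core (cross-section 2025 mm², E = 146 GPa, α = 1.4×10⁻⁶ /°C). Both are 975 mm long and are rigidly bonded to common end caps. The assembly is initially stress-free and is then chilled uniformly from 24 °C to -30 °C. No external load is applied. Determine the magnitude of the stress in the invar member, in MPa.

σ ≈ 49.8 MPa (compressive)

The steel has the larger α, so on cooling it would change length more than the invar if both were free. The rigid plates force a common final length, so the steel is put into tension and the invar into compression, with equal and opposite forces P (no external load).
Compatibility of the two members (thermal + elastic change equal): (α₁ − α₂)ΔT = P·[1/(A₁E₁) + 1/(A₂E₂)].
|α₁ − α₂|·ΔT = 11×10⁻⁶ × 54 = 0.000594.
1/(A₁E₁) + 1/(A₂E₂) = 1/(2025×197×10³) + 1/(2025×146×10³) = 5.889×10⁻⁹ N⁻¹.
So P = 0.000594 / 5.889×10⁻⁹ = 100.9 kN.
σ_{invar} = P/A₂ = 100900/2025 = 49.81 MPa, compressive.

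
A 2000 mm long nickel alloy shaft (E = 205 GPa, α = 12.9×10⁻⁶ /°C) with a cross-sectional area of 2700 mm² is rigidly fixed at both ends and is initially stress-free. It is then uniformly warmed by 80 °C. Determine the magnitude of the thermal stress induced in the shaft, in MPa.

σ ≈ 212 MPa (compressive)

With length fixed, the mechanical strain must cancel the thermal strain αΔT = 12.9×10⁻⁶ × 80 = 1032×10⁻⁶.
The stress required to suppress this strain is σ = Eε = 205×10³ × 1032×10⁻⁶ = 211.6 MPa, compressive since the shaft is trying to expand.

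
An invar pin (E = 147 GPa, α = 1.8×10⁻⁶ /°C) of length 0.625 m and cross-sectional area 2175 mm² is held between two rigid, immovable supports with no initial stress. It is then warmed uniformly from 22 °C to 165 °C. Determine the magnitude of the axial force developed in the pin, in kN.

With zero net strain, σ = E·αΔT = 147 GPa × 1.8×10⁻⁶ × 143 = 37.84 MPa.
P = AEαΔT = 2175 × 147×10³ × 1.8×10⁻⁶ × 143 = 82.3 kN (compressive).

P ≈ 82.3 kN (compressive)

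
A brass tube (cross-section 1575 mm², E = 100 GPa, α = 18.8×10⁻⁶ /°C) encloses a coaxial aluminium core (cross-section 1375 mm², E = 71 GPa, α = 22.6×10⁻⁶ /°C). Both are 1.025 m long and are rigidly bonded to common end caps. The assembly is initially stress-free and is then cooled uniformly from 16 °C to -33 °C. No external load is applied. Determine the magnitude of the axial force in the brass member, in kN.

P ≈ 11.2 kN (compressive in the brass)

Both members must finish at the same length. With the larger α, the aluminium tends to over-contract; the plates restrain it, putting the aluminium in tension and the brass in compression. With no external load the two internal forces are equal and opposite, magnitude P.
Equating the net (thermal + elastic) strains gives |α₁ − α₂|·ΔT = P·[1/(A₁E₁) + 1/(A₂E₂)].
|α₁ − α₂|·ΔT = 3.8×10⁻⁶ × 49 = 0.0001862.
1/(A₁E₁) + 1/(A₂E₂) = 1/(1575×100×10³) + 1/(1375×71×10³) = 1.659×10⁻⁸ N⁻¹.
So P = 0.0001862 / 1.659×10⁻⁸ = 11.22 kN.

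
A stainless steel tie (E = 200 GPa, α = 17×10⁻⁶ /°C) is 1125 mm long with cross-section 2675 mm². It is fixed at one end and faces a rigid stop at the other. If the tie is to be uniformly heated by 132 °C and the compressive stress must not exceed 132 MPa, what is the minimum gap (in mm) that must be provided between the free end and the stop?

Free expansion if unrestrained: δ_free = αΔT L = 17×10⁻⁶ × 132 × 1125 = 2.524 mm.
A stress of 132 MPa corresponds to the wall pushing the tie back by σL/E = 132×1125/(200×10³) = 0.7425 mm.
So the gap has to take up the difference, g_min = δ_free − σL/E = 2.524 − 0.7425 = 1.782 mm.

g ≈ 1.78 mm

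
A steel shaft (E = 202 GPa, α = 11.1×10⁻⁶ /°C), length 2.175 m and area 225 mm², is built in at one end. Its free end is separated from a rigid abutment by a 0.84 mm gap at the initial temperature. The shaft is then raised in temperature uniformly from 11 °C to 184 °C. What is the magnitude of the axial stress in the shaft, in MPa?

Free thermal elongation = αΔT L = 11.1×10⁻⁶ × 173 × 2175 = 4.177 mm.
After closing the 0.84 mm clearance, 4.177 − 0.84 = 3.337 mm of expansion remains to be suppressed by the wall.
So σ = E(δ_free − g)/L = 202×10³ × 3.337/2175 = 309.9 MPa.

σ ≈ 310 MPa (compressive)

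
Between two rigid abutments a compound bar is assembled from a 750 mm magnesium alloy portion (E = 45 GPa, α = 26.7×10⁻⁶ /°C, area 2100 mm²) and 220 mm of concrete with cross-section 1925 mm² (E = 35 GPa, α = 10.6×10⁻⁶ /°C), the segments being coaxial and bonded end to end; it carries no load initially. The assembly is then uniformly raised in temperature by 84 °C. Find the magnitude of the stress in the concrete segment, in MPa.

Free thermal expansion of the whole bar: Σ αᵢΔT Lᵢ = 26.7×10⁻⁶×84×750 + 10.6×10⁻⁶×84×220 = 1.878 mm.
The rigid supports impose zero overall length change; the single axial force P common to all segments must satisfy P Σ Lᵢ/(AᵢEᵢ) = δ_free.
The series flexibility is Σ Lᵢ/(AᵢEᵢ) = 750/(2100×45×10³) + 220/(1925×35×10³) = 1.12×10⁻⁵ mm/N.
So P = 1.878 / 1.12×10⁻⁵ = 167.7 kN, compressive.
σ_{concrete} = P / A = 167700 / 1925 = 87.09 MPa.

σ ≈ 87.1 MPa (compressive)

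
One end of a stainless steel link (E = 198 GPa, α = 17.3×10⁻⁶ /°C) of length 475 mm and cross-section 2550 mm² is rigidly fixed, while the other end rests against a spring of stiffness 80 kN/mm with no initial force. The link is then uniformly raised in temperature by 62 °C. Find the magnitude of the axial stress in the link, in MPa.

If the spring were absent the link would lengthen by αΔT L = 17.3×10⁻⁶ × 62 × 475 = 0.5095 mm.
Let P be the compressive force at the spring. The link shortens elastically by PL/(AE) and the spring compresses by P/k; together these equal δ_free.
P [ L/(AE) + 1/k ] = δ_free → P [ 475/(2550×198×10³) + 1/(80×10³) ] = 0.5095.
P = 0.5095 / 1.344×10⁻⁵ = 37910 N.
σ = P/A = 37910/2550 = 14.87 MPa.

σ ≈ 14.9 MPa (compressive)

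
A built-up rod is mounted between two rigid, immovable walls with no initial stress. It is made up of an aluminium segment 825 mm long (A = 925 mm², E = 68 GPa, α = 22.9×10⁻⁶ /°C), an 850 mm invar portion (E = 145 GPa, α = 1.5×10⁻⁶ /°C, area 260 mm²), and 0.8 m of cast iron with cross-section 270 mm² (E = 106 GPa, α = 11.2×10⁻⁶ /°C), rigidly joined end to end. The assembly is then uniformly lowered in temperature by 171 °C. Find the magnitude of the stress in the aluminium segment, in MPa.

σ ≈ 84.6 MPa (tensile)

With the walls removed the bar would change length by δ_free = Σ αᵢΔT Lᵢ = 22.9×10⁻⁶×171×825 + 1.5×10⁻⁶×171×850 + 11.2×10⁻⁶×171×800 = 4.981 mm.
Since the ends are fixed, an axial force P builds up, equal in every segment, with P · Σ Lᵢ/(AᵢEᵢ) = δ_free.
Σ Lᵢ/(AᵢEᵢ) = 825/(925×68×10³) + 850/(260×145×10³) + 800/(270×106×10³) = 6.361×10⁻⁵ mm/N.
So P = 4.981 / 6.361×10⁻⁵ = 78.3 kN, tensile.
σ_{aluminium} = P / A = 78300 / 925 = 84.64 MPa.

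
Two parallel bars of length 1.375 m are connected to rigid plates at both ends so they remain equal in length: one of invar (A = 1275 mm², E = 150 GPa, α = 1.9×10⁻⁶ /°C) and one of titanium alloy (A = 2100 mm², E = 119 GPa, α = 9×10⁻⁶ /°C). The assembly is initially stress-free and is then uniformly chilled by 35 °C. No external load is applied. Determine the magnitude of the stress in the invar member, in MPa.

The titanium alloy has the larger α, so on cooling it would change length more than the invar if both were free. The rigid plates force a common final length, so the titanium alloy is put into tension and the invar into compression, with equal and opposite forces P (no external load).
Equating the net (thermal + elastic) strains gives |α₁ − α₂|·ΔT = P·[1/(A₁E₁) + 1/(A₂E₂)].
|α₁ − α₂|·ΔT = 7.1×10⁻⁶ × 35 = 0.0002485.
1/(A₁E₁) + 1/(A₂E₂) = 1/(1275×150×10³) + 1/(2100×119×10³) = 9.23×10⁻⁹ N⁻¹.
P = 0.0002485 / 9.23×10⁻⁹ = 26920 N = 26.92 kN.
σ_{invar} = P/A₁ = 26920/1275 = 21.12 MPa, compressive.

σ ≈ 21.1 MPa (compressive)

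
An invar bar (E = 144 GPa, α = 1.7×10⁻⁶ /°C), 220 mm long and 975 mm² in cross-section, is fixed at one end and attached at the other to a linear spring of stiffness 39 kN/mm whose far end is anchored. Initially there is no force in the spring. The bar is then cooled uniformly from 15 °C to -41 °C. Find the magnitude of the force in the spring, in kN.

P ≈ 0.77 kN

If the spring were absent the bar would shorten by αΔT L = 1.7×10⁻⁶ × 56 × 220 = 0.02094 mm.
With a force P in the spring, the elastic change of the bar is PL/(AE) and that of the spring is P/k; compatibility requires their sum to equal δ_free.
P [ L/(AE) + 1/k ] = δ_free → P [ 220/(975×144×10³) + 1/(39×10³) ] = 0.02094.
P = 0.02094 / 2.721×10⁻⁵ = 769.8 N.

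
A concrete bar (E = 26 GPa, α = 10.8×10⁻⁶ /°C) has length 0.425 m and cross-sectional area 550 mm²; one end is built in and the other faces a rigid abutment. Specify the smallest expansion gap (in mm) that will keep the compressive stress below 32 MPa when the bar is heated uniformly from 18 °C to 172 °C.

g ≈ 0.184 mm

Free expansion if unrestrained: δ_free = αΔT L = 10.8×10⁻⁶ × 154 × 425 = 0.7069 mm.
At the allowable stress the elastic shortening the wall may impose is σL/E = 32 × 425 / (26×10³) = 0.5231 mm.
So the gap has to take up the difference, g_min = δ_free − σL/E = 0.7069 − 0.5231 = 0.1838 mm.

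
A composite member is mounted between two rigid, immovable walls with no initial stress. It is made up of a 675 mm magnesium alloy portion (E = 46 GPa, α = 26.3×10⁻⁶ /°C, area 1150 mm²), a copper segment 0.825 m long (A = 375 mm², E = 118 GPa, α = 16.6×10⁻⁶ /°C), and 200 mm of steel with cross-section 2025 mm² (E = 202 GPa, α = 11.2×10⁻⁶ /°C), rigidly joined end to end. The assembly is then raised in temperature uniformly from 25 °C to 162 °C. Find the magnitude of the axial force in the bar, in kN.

Free thermal expansion of the whole bar: Σ αᵢΔT Lᵢ = 26.3×10⁻⁶×137×675 + 16.6×10⁻⁶×137×825 + 11.2×10⁻⁶×137×200 = 4.615 mm.
Since the ends are fixed, an axial force P builds up, equal in every segment, with P · Σ Lᵢ/(AᵢEᵢ) = δ_free.
Σ Lᵢ/(AᵢEᵢ) = 675/(1150×46×10³) + 825/(375×118×10³) + 200/(2025×202×10³) = 3.189×10⁻⁵ mm/N.
So P = 4.615 / 3.189×10⁻⁵ = 144.7 kN, compressive.

P ≈ 145 kN (compressive)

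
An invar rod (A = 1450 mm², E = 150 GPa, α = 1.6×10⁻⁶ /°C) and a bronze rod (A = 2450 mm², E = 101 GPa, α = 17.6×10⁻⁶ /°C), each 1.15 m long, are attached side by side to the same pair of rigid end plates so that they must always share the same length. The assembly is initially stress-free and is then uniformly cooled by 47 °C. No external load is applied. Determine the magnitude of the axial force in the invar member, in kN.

P ≈ 87 kN (compressive in the invar)

The bronze has the larger α, so on cooling it would change length more than the invar if both were free. The rigid plates force a common final length, so the bronze is put into tension and the invar into compression, with equal and opposite forces P (no external load).
Equating the net (thermal + elastic) strains gives |α₁ − α₂|·ΔT = P·[1/(A₁E₁) + 1/(A₂E₂)].
|α₁ − α₂|·ΔT = 16×10⁻⁶ × 47 = 0.000752.
1/(A₁E₁) + 1/(A₂E₂) = 1/(1450×150×10³) + 1/(2450×101×10³) = 8.639×10⁻⁹ N⁻¹.
P = 0.000752 / 8.639×10⁻⁹ = 87050 N = 87.05 kN.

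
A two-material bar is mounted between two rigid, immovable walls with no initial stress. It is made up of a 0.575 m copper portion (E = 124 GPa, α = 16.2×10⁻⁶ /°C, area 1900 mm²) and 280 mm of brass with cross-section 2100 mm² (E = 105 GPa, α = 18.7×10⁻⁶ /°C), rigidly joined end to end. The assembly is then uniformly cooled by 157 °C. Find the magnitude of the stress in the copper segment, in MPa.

σ ≈ 324 MPa (tensile)

If the supports were absent, the total length change would be Σ αᵢΔT Lᵢ = 16.2×10⁻⁶×157×575 + 18.7×10⁻⁶×157×280 = 2.285 mm.
The rigid supports impose zero overall length change; the single axial force P common to all segments must satisfy P Σ Lᵢ/(AᵢEᵢ) = δ_free.
Σ Lᵢ/(AᵢEᵢ) = 575/(1900×124×10³) + 280/(2100×105×10³) = 3.71×10⁻⁶ mm/N.
P = 2.285 / 3.71×10⁻⁶ = 615700 N = 615.7 kN, tensile.
σ_{copper} = P / A = 615700 / 1900 = 324.1 MPa.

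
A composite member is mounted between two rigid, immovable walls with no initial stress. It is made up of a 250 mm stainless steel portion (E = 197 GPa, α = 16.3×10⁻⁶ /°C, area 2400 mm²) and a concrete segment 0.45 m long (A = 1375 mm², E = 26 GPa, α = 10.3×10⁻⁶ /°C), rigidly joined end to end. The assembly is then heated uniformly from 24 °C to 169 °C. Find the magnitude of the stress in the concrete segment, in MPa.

σ ≈ 70 MPa (compressive)

Free thermal expansion of the whole bar: Σ αᵢΔT Lᵢ = 16.3×10⁻⁶×145×250 + 10.3×10⁻⁶×145×450 = 1.263 mm.
The walls prevent any net length change, so an axial force P (same in every segment) develops. Compatibility: P · Σ Lᵢ/(AᵢEᵢ) = δ_free.
The series flexibility is Σ Lᵢ/(AᵢEᵢ) = 250/(2400×197×10³) + 450/(1375×26×10³) = 1.312×10⁻⁵ mm/N.
P = 1.263 / 1.312×10⁻⁵ = 96290 N = 96.29 kN, compressive.
σ_{concrete} = P / A = 96290 / 1375 = 70.03 MPa.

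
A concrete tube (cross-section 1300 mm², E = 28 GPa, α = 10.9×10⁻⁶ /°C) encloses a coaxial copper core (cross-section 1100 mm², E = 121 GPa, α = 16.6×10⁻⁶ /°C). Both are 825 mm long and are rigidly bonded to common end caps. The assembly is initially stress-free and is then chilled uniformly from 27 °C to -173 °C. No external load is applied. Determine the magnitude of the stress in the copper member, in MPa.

The copper has the larger α, so on cooling it would change length more than the concrete if both were free. The rigid plates force a common final length, so the copper is put into tension and the concrete into compression, with equal and opposite forces P (no external load).
Equating the net (thermal + elastic) strains gives |α₁ − α₂|·ΔT = P·[1/(A₁E₁) + 1/(A₂E₂)].
|α₁ − α₂|·ΔT = 5.7×10⁻⁶ × 200 = 0.00114.
1/(A₁E₁) + 1/(A₂E₂) = 1/(1300×28×10³) + 1/(1100×121×10³) = 3.499×10⁻⁸ N⁻¹.
So P = 0.00114 / 3.499×10⁻⁸ = 32.58 kN.
σ_{copper} = P/A₂ = 32580/1100 = 29.62 MPa, tensile.

σ ≈ 29.6 MPa (tensile)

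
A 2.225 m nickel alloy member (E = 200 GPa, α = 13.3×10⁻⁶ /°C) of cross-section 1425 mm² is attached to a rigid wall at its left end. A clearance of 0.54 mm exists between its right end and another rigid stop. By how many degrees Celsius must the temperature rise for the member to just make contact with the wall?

ΔT ≈ 18.2 °C

The gap closes when αΔT L = 0.54 mm, since the member is still unstressed at that instant.
ΔT = 0.54 / (13.3×10⁻⁶ × 2225) = 18.25 °C.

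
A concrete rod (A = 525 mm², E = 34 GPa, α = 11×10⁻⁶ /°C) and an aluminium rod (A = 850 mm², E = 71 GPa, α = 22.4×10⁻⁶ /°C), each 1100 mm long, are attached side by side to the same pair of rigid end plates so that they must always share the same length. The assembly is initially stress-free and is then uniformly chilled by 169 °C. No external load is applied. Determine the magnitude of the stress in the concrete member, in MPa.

σ ≈ 50.6 MPa (compressive)

Equilibrium of a rigid end plate with no external load gives equal and opposite internal forces ±P in the two members. Since α_{aluminium} > α_{concrete}, cooling drives the aluminium into tension and the concrete into compression.
Compatibility of the two members (thermal + elastic change equal): (α₁ − α₂)ΔT = P·[1/(A₁E₁) + 1/(A₂E₂)].
|α₁ − α₂|·ΔT = 11.4×10⁻⁶ × 169 = 0.001927.
1/(A₁E₁) + 1/(A₂E₂) = 1/(525×34×10³) + 1/(850×71×10³) = 7.259×10⁻⁸ N⁻¹.
So P = 0.001927 / 7.259×10⁻⁸ = 26.54 kN.
σ_{concrete} = P/A₁ = 26540/525 = 50.55 MPa, compressive.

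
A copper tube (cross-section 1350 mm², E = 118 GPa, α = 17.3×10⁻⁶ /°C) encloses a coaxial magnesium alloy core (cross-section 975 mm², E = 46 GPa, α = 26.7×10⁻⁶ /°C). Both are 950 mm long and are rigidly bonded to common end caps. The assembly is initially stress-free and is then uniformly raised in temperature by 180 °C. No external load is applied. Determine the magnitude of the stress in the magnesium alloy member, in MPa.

σ ≈ 60.7 MPa (compressive)

Equilibrium of a rigid end plate with no external load gives equal and opposite internal forces ±P in the two members. Since α_{magnesium alloy} > α_{copper}, heating drives the magnesium alloy into compression and the copper into tension.
Compatibility of the two members (thermal + elastic change equal): (α₁ − α₂)ΔT = P·[1/(A₁E₁) + 1/(A₂E₂)].
|α₁ − α₂|·ΔT = 9.4×10⁻⁶ × 180 = 0.001692.
1/(A₁E₁) + 1/(A₂E₂) = 1/(1350×118×10³) + 1/(975×46×10³) = 2.857×10⁻⁸ N⁻¹.
P = 0.001692 / 2.857×10⁻⁸ = 59210 N = 59.21 kN.
σ_{magnesium alloy} = P/A₂ = 59210/975 = 60.73 MPa, compressive.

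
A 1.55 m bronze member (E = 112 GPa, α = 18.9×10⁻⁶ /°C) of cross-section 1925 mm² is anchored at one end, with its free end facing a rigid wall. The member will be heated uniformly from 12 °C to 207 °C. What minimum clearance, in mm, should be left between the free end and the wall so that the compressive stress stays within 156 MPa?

Free expansion if unrestrained: δ_free = αΔT L = 18.9×10⁻⁶ × 195 × 1550 = 5.713 mm.
A stress of 156 MPa corresponds to the wall pushing the member back by σL/E = 156×1550/(112×10³) = 2.159 mm.
The gap must absorb the remainder: g_min = 5.713 − 2.159 = 3.554 mm.

g ≈ 3.55 mm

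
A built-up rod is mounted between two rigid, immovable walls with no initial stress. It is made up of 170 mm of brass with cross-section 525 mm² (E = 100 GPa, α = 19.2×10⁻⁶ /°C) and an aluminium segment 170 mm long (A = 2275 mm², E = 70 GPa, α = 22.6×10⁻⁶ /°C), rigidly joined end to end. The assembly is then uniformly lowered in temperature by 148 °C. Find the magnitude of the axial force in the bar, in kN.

With the walls removed the bar would change length by δ_free = Σ αᵢΔT Lᵢ = 19.2×10⁻⁶×148×170 + 22.6×10⁻⁶×148×170 = 1.052 mm.
The rigid supports impose zero overall length change; the single axial force P common to all segments must satisfy P Σ Lᵢ/(AᵢEᵢ) = δ_free.
Σ Lᵢ/(AᵢEᵢ) = 170/(525×100×10³) + 170/(2275×70×10³) = 4.306×10⁻⁶ mm/N.
So P = 1.052 / 4.306×10⁻⁶ = 244.3 kN, tensile.

P ≈ 244 kN (tensile)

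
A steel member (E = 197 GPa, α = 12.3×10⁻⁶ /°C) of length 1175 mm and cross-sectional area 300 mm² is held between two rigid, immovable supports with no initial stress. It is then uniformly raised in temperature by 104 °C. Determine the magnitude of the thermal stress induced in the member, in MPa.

σ ≈ 252 MPa (compressive)

The supports are rigid, so the total axial strain is zero. The restrained thermal strain is ε = αΔT = 12.3×10⁻⁶ × 104 = 1279.2×10⁻⁶.
Hence σ = E·αΔT = 197×10³ × 1279.2×10⁻⁶ = 252 MPa, compressive.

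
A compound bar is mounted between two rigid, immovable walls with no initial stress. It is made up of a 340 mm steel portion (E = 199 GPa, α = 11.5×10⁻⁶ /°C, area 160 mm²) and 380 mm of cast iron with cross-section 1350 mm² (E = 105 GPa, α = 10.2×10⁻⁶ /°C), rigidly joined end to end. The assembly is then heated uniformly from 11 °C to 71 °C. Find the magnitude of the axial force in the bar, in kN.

If the supports were absent, the total length change would be Σ αᵢΔT Lᵢ = 11.5×10⁻⁶×60×340 + 10.2×10⁻⁶×60×380 = 0.4672 mm.
The walls prevent any net length change, so an axial force P (same in every segment) develops. Compatibility: P · Σ Lᵢ/(AᵢEᵢ) = δ_free.
The series flexibility is Σ Lᵢ/(AᵢEᵢ) = 340/(160×199×10³) + 380/(1350×105×10³) = 1.336×10⁻⁵ mm/N.
Hence P = δ_free / Σ(L/AE) = 0.4672/1.336×10⁻⁵ = 34.97 kN (compressive).

P ≈ 35 kN (compressive)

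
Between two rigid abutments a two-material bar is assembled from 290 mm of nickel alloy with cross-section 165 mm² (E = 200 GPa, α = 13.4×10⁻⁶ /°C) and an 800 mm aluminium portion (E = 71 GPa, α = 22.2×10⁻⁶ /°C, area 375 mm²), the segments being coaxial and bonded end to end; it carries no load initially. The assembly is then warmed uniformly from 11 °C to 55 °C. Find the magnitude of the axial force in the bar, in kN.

With the walls removed the bar would change length by δ_free = Σ αᵢΔT Lᵢ = 13.4×10⁻⁶×44×290 + 22.2×10⁻⁶×44×800 = 0.9524 mm.
The rigid supports impose zero overall length change; the single axial force P common to all segments must satisfy P Σ Lᵢ/(AᵢEᵢ) = δ_free.
Σ Lᵢ/(AᵢEᵢ) = 290/(165×200×10³) + 800/(375×71×10³) = 3.883×10⁻⁵ mm/N.
P = 0.9524 / 3.883×10⁻⁵ = 24520 N = 24.52 kN, compressive.

P ≈ 24.5 kN (compressive)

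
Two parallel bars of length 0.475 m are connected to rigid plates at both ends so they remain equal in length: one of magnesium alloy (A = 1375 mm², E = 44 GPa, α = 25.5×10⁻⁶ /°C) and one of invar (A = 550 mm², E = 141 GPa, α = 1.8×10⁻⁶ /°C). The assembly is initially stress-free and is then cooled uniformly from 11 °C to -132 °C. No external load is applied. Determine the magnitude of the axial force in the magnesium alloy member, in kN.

P ≈ 115 kN (tensile in the magnesium alloy)

Both members must finish at the same length. With the larger α, the magnesium alloy tends to over-contract; the plates restrain it, putting the magnesium alloy in tension and the invar in compression. With no external load the two internal forces are equal and opposite, magnitude P.
Compatibility of the two members (thermal + elastic change equal): (α₁ − α₂)ΔT = P·[1/(A₁E₁) + 1/(A₂E₂)].
|α₁ − α₂|·ΔT = 23.7×10⁻⁶ × 143 = 0.003389.
1/(A₁E₁) + 1/(A₂E₂) = 1/(1375×44×10³) + 1/(550×141×10³) = 2.942×10⁻⁸ N⁻¹.
So P = 0.003389 / 2.942×10⁻⁸ = 115.2 kN.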